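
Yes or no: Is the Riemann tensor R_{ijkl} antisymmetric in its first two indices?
R_{ijkl} = -R_{jikl} (follows from metric compatibility).
Yes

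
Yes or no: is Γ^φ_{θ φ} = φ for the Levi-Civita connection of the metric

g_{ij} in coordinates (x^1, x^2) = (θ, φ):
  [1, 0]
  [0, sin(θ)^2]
Γ^φ_{θ φ} = (1/2) g^{φφ} (∂_θ g_{φφ} + ∂_φ g_{φθ} - ∂_φ g_{θφ}) = (1/2)(1/sin(θ)^2)((sin(2*θ)) + (0) - (0)) = 1/tan(θ)
This differs from the proposed value φ.
No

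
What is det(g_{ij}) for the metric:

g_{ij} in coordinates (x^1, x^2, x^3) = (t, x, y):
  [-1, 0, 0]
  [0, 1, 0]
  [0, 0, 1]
Diagonal metric: det(g) = g_{11}·g_{22}·g_{33}
= (-1)·(1)·(1)
det(g) = -1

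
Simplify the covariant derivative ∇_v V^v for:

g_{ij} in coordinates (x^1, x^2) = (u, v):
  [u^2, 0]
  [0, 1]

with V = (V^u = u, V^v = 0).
Non-zero Christoffel symbols:
Γ^u_{u u} = 1/u
∇_v V^v = ∂_v V^v + Γ^v_{v j} V^j
  = (0) + (0)(u) + (0)(0)
  = 0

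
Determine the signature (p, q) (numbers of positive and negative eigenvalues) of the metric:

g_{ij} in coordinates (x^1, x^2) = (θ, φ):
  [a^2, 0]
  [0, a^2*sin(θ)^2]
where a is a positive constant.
The metric is diagonal, so its eigenvalues are the diagonal entries: a^2, a^2*sin(θ)^2 (at a generic point, where coordinate-dependent entries are positive).
2 positive, 0 negative.
(2, 0) - Riemannian (positive definite)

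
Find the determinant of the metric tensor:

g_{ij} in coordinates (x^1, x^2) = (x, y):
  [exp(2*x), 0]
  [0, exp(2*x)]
For a 2×2 metric: det(g) = g_{11}·g_{22} - g_{12}·g_{21}
= (exp(2*x))·(exp(2*x)) - (0)·(0)
= exp(4*x) - 0
det(g) = exp(4*x)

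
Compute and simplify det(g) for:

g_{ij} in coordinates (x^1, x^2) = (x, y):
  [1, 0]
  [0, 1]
For a 2×2 metric: det(g) = g_{11}·g_{22} - g_{12}·g_{21}
= (1)·(1) - (0)·(0)
= 1 - 0
det(g) = 1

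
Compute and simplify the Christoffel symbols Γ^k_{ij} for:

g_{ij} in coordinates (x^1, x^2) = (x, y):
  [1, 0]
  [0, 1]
Using Γ^k_{ij} = (1/2) g^{km} (∂_i g_{mj} + ∂_j g_{mi} - ∂_m g_{ij}); the metric is diagonal, so only the m = k term contributes.
Every metric component is constant, so all ∂_m g_{ij} = 0 and every Christoffel symbol vanishes.
All Christoffel symbols are zero.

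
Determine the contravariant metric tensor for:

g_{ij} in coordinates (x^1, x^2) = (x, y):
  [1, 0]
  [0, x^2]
The metric is diagonal, so g^{ij} is diagonal with entries 1/g_{ii}: diag(1, 1/(x^2)).
g^{ij}:
  [1, 0]
  [0, 1/x^2]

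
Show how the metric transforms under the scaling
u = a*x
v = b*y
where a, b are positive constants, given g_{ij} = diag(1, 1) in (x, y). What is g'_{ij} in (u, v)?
Invert the transformation: x = u/a, y = v/b
g'_{ij} = (∂x^k/∂x'^i)(∂x^l/∂x'^j) g_{kl}; with g_{kl} = δ_{kl} this is Σ_k (∂x^k/∂x'^i)(∂x^k/∂x'^j).
Jacobian: ∂x/∂u = 1/a, ∂x/∂v = 0, ∂y/∂u = 0, ∂y/∂v = 1/b
g'_{uu} = (1/a)(1/a) + (0)(0) = 1/a^2
g'_{uv} = (1/a)(0) + (0)(1/b) = 0
g'_{vv} = (0)(0) + (1/b)(1/b) = 1/b^2
g'_{ij} = diag(1/a^2, 1/b^2)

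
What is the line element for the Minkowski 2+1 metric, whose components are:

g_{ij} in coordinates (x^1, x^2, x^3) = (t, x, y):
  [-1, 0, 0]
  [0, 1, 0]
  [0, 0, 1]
ds^2 = g_{ij} dx^i dx^j; only the non-zero components contribute.
ds^2 = -dt^2 + dx^2 + dy^2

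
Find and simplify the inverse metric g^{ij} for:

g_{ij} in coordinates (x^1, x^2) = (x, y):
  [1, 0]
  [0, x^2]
The metric is diagonal, so g^{ij} is diagonal with entries 1/g_{ii}: diag(1, 1/(x^2)).
g^{ij}:
  [1, 0]
  [0, 1/x^2]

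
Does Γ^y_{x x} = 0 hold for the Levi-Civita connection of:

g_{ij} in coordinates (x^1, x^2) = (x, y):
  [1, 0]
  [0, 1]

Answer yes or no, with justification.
Γ^y_{x x} = (1/2) g^{yy} (∂_x g_{yx} + ∂_x g_{yx} - ∂_y g_{xx}) = (1/2)(1)((0) + (0) - (0)) = 0
This equals the proposed value 0.
Yes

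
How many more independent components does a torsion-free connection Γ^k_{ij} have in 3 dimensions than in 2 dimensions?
Independent components in n dimensions: n × n(n+1)/2 = n^2(n+1)/2.
3D: 3 × 6 = 18
2D: 2 × 3 = 6
Difference = 18 - 6 = 12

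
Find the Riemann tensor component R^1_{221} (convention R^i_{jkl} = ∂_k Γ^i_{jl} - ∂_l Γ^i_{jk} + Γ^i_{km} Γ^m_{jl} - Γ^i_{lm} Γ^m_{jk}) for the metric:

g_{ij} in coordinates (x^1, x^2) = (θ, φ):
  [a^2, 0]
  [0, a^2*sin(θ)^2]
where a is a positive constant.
Non-zero Christoffel symbols (Γ^k_{ij} = Γ^k_{ji}):
Γ^θ_{φ φ} = -sin(2*θ)/2
Γ^φ_{θ φ} = 1/tan(θ)
R^θ_{φ φ θ} = ∂_φ Γ^θ_{φ θ} - ∂_θ Γ^θ_{φ φ} + Γ^θ_{φ m} Γ^m_{φ θ} - Γ^θ_{θ m} Γ^m_{φ φ}
  = (0) - (-cos(2*θ)) + (-cos(θ)^2) - (0) = -sin(θ)^2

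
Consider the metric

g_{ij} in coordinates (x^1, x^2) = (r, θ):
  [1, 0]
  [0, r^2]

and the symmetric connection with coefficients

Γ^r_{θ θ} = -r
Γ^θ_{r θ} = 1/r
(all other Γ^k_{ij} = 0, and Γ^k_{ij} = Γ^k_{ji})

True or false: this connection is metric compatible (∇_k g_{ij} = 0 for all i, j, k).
Using ∇_k g_{ij} = ∂_k g_{ij} - Γ^m_{ki} g_{mj} - Γ^m_{kj} g_{im}:
e.g. ∇_r g_{θθ} = (2*r) - (r) - (r) = 0
Every component ∇_k g_{ij} vanishes: the connection is metric compatible.
True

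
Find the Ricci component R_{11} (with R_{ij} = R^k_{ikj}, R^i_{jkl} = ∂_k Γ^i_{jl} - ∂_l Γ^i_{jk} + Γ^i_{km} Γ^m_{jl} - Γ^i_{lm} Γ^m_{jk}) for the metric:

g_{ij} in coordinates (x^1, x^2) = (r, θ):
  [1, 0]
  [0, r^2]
Non-zero Christoffel symbols (Γ^k_{ij} = Γ^k_{ji}):
Γ^r_{θ θ} = -r
Γ^θ_{r θ} = 1/r
R^r_{r r r} = 0 (a repeated index in an antisymmetric pair)
R^θ_{r θ r} = ∂_θ Γ^θ_{r r} - ∂_r Γ^θ_{r θ} + Γ^θ_{θ m} Γ^m_{r r} - Γ^θ_{r m} Γ^m_{r θ}
  = (0) - (-1/r^2) + (0) - (1/r^2) = 0
R_{rr} = R^r_{r r r} + R^θ_{r θ r} = (0) + (0) = 0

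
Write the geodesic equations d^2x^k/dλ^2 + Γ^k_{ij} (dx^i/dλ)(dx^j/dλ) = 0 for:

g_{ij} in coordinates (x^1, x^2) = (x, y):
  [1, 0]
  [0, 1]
Geodesic equation: d^2x^k/dλ^2 + Γ^k_{ij} (dx^i/dλ)(dx^j/dλ) = 0.
All Christoffel symbols vanish, so the geodesics are straight lines:
d^2x/dλ^2 = 0
d^2y/dλ^2 = 0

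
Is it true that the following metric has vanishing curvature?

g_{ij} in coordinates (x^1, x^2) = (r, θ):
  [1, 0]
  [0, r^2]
Non-zero Christoffel symbols:
Γ^r_{θ θ} = -r
Γ^θ_{r θ} = 1/r
Ricci tensor: R_{rr} = 0, R_{rθ} = 0, R_{θθ} = 0
All R_{ij} vanish; in 2 dimensions the Riemann tensor is fully determined by the Ricci tensor, so R^i_{jkl} = 0: the metric is flat (curvilinear coordinates on flat space).
Yes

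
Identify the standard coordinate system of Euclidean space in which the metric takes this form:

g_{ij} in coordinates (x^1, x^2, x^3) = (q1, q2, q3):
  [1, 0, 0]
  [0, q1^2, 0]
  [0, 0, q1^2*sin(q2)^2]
The line element ds^2 = dq1^2 + q1^2 dq2^2 + q1^2 sin(q2)^2 dq3^2 is dr^2 + r^2 dθ^2 + r^2 sin(θ)^2 dφ^2 with q1 = r, q2 = θ, q3 = φ.
spherical coordinates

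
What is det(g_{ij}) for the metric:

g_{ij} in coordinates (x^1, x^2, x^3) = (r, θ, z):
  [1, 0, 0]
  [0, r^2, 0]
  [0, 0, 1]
Diagonal metric: det(g) = g_{11}·g_{22}·g_{33}
= (1)·(r^2)·(1)
det(g) = r^2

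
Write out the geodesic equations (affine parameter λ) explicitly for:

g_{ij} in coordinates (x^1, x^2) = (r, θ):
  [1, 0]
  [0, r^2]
Geodesic equation: d^2x^k/dλ^2 + Γ^k_{ij} (dx^i/dλ)(dx^j/dλ) = 0.
Non-zero Christoffel symbols:
Γ^r_{θ θ} = -r
Γ^θ_{r θ} = 1/r
Substituting (the symmetric pair Γ^k_{ij}, Γ^k_{ji} combines into a factor 2):
d^2r/dλ^2 - r (dθ/dλ)^2 = 0
d^2θ/dλ^2 + (2/r) (dr/dλ)(dθ/dλ) = 0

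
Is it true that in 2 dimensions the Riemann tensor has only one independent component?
The number of independent components is n^2(n^2-1)/12 = 4·3/12 = 1 for n = 2 (e.g. R_{1212}).
Yes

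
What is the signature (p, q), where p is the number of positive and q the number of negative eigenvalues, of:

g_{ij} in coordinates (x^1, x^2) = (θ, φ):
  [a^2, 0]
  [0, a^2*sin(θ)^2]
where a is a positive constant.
The metric is diagonal, so its eigenvalues are the diagonal entries: a^2, a^2*sin(θ)^2 (at a generic point, where coordinate-dependent entries are positive).
2 positive, 0 negative.
(2, 0) - Riemannian (positive definite)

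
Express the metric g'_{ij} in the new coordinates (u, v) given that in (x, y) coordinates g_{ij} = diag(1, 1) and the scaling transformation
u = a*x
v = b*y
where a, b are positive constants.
Invert the transformation: x = u/a, y = v/b
g'_{ij} = (∂x^k/∂x'^i)(∂x^l/∂x'^j) g_{kl}; with g_{kl} = δ_{kl} this is Σ_k (∂x^k/∂x'^i)(∂x^k/∂x'^j).
Jacobian: ∂x/∂u = 1/a, ∂x/∂v = 0, ∂y/∂u = 0, ∂y/∂v = 1/b
g'_{uu} = (1/a)(1/a) + (0)(0) = 1/a^2
g'_{uv} = (1/a)(0) + (0)(1/b) = 0
g'_{vv} = (0)(0) + (1/b)(1/b) = 1/b^2
g'_{ij} = diag(1/a^2, 1/b^2)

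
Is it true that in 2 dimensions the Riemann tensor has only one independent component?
The number of independent components is n^2(n^2-1)/12 = 4·3/12 = 1 for n = 2 (e.g. R_{1212}).
Yes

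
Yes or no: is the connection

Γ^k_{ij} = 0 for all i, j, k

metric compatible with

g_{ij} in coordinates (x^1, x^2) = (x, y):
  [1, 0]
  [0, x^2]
Using ∇_k g_{ij} = ∂_k g_{ij} - Γ^m_{ki} g_{mj} - Γ^m_{kj} g_{im}:
∇_x g_{yy} = (2*x) - (0) - (0) = 2*x ≠ 0
So the connection is not metric compatible (it is not the Levi-Civita connection).
No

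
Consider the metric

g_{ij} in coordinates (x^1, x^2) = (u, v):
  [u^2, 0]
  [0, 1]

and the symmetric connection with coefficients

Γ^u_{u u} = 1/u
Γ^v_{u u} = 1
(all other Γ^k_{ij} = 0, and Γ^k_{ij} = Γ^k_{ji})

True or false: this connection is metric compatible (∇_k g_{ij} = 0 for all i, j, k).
Using ∇_k g_{ij} = ∂_k g_{ij} - Γ^m_{ki} g_{mj} - Γ^m_{kj} g_{im}:
∇_u g_{uv} = (0) - (1) - (0) = -1 ≠ 0
So the connection is not metric compatible (it is not the Levi-Civita connection).
False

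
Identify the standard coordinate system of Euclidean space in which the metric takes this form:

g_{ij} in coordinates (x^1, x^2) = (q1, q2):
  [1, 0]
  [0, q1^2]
The line element ds^2 = dq1^2 + q1^2 dq2^2 is dr^2 + r^2 dθ^2 with q1 = r, q2 = θ.
polar coordinates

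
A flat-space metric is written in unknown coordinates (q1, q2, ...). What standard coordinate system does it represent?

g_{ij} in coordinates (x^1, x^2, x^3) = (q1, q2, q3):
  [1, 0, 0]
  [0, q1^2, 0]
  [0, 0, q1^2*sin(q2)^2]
The line element ds^2 = dq1^2 + q1^2 dq2^2 + q1^2 sin(q2)^2 dq3^2 is dr^2 + r^2 dθ^2 + r^2 sin(θ)^2 dφ^2 with q1 = r, q2 = θ, q3 = φ.
spherical coordinates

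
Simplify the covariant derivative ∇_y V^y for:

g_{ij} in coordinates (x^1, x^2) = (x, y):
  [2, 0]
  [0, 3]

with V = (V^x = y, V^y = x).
All Christoffel symbols are zero.
∇_y V^y = ∂_y V^y + Γ^y_{y j} V^j
  = (0) + (0)(y) + (0)(x)
  = 0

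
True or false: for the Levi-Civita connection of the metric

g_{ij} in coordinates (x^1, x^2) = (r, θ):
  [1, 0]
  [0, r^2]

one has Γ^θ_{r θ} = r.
Γ^θ_{r θ} = (1/2) g^{θθ} (∂_r g_{θθ} + ∂_θ g_{θr} - ∂_θ g_{rθ}) = (1/2)(1/r^2)((2*r) + (0) - (0)) = 1/r
This differs from the proposed value r.
False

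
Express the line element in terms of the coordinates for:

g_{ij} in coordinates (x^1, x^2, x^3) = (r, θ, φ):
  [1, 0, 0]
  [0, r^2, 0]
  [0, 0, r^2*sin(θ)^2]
ds^2 = g_{ij} dx^i dx^j; only the non-zero components contribute.
ds^2 = dr^2 + r^2 dθ^2 + r^2*sin(θ)^2 dφ^2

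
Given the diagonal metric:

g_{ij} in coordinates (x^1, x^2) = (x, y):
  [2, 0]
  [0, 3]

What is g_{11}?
With x^1 = x, x^2 = y, g_{11} = g_{xx} is the row-1, column-1 entry of the matrix.
g_{11} = 2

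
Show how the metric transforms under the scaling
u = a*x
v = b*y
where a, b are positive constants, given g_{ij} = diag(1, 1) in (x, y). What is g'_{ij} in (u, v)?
Invert the transformation: x = u/a, y = v/b
g'_{ij} = (∂x^k/∂x'^i)(∂x^l/∂x'^j) g_{kl}; with g_{kl} = δ_{kl} this is Σ_k (∂x^k/∂x'^i)(∂x^k/∂x'^j).
Jacobian: ∂x/∂u = 1/a, ∂x/∂v = 0, ∂y/∂u = 0, ∂y/∂v = 1/b
g'_{uu} = (1/a)(1/a) + (0)(0) = 1/a^2
g'_{uv} = (1/a)(0) + (0)(1/b) = 0
g'_{vv} = (0)(0) + (1/b)(1/b) = 1/b^2
g'_{ij} = diag(1/a^2, 1/b^2)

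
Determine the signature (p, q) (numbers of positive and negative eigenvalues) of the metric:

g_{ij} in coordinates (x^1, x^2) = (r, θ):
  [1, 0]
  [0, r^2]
The metric is diagonal, so its eigenvalues are the diagonal entries: 1, r^2 (at a generic point, where coordinate-dependent entries are positive).
2 positive, 0 negative.
(2, 0) - Riemannian (positive definite)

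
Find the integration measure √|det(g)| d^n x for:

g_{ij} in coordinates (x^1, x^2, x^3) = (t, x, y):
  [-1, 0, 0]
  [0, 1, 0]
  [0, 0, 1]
det(g) = -1
√|det(g)| = 1
Volume element: dV = 1 dt dx dy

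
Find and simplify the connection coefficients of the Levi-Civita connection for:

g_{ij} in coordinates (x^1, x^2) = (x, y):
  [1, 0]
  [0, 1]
Using Γ^k_{ij} = (1/2) g^{km} (∂_i g_{mj} + ∂_j g_{mi} - ∂_m g_{ij}); the metric is diagonal, so only the m = k term contributes.
Every metric component is constant, so all ∂_m g_{ij} = 0 and every Christoffel symbol vanishes.
All Christoffel symbols are zero.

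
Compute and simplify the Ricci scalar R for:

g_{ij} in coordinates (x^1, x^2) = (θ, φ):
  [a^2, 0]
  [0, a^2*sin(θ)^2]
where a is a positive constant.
Non-zero Christoffel symbols (Γ^k_{ij} = Γ^k_{ji}):
Γ^θ_{φ φ} = -sin(2*θ)/2
Γ^φ_{θ φ} = 1/tan(θ)
Ricci tensor (R_{ij} = R^k_{ikj}): R_{θθ} = 1, R_{θφ} = 0, R_{φφ} = sin(θ)^2
Inverse metric: g^{θθ} = 1/a^2, g^{φφ} = 1/(a^2*sin(θ)^2)
R = g^{ij} R_{ij} = (1/a^2)(1) + (1/(a^2*sin(θ)^2))(sin(θ)^2) = 2/a^2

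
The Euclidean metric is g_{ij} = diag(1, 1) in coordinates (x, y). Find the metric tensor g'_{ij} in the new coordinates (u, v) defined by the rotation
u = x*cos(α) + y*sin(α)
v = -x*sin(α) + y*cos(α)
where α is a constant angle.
Invert the transformation: x = u*cos(α) - v*sin(α), y = u*sin(α) + v*cos(α)
g'_{ij} = (∂x^k/∂x'^i)(∂x^l/∂x'^j) g_{kl}; with g_{kl} = δ_{kl} this is Σ_k (∂x^k/∂x'^i)(∂x^k/∂x'^j).
Jacobian: ∂x/∂u = cos(α), ∂x/∂v = -sin(α), ∂y/∂u = sin(α), ∂y/∂v = cos(α)
g'_{uu} = (cos(α))(cos(α)) + (sin(α))(sin(α)) = 1
g'_{uv} = (cos(α))(-sin(α)) + (sin(α))(cos(α)) = 0
g'_{vv} = (-sin(α))(-sin(α)) + (cos(α))(cos(α)) = 1
g'_{ij} = diag(1, 1)
The Euclidean metric is invariant under rotations.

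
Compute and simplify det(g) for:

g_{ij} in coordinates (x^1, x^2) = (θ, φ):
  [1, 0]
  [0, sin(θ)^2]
For a 2×2 metric: det(g) = g_{11}·g_{22} - g_{12}·g_{21}
= (1)·(sin(θ)^2) - (0)·(0)
= sin(θ)^2 - 0
det(g) = sin(θ)^2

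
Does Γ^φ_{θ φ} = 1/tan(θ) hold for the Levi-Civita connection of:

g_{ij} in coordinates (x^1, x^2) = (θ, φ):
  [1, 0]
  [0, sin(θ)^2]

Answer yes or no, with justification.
Γ^φ_{θ φ} = (1/2) g^{φφ} (∂_θ g_{φφ} + ∂_φ g_{φθ} - ∂_φ g_{θφ}) = (1/2)(1/sin(θ)^2)((sin(2*θ)) + (0) - (0)) = 1/tan(θ)
This equals the proposed value 1/tan(θ).
Yes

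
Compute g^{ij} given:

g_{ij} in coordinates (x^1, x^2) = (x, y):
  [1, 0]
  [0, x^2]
The metric is diagonal, so g^{ij} is diagonal with entries 1/g_{ii}: diag(1, 1/(x^2)).
g^{ij}:
  [1, 0]
  [0, 1/x^2]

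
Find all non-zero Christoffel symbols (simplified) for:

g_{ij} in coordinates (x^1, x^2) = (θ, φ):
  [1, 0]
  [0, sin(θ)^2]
Using Γ^k_{ij} = (1/2) g^{km} (∂_i g_{mj} + ∂_j g_{mi} - ∂_m g_{ij}); the metric is diagonal, so only the m = k term contributes.
Non-zero symbols (using the symmetry Γ^k_{ij} = Γ^k_{ji}):
Γ^θ_{φ φ} = (1/2) g^{θθ} (∂_φ g_{θφ} + ∂_φ g_{θφ} - ∂_θ g_{φφ}) = (1/2)(1)((0) + (0) - (sin(2*θ))) = -sin(2*θ)/2
Γ^φ_{θ φ} = (1/2) g^{φφ} (∂_θ g_{φφ} + ∂_φ g_{φθ} - ∂_φ g_{θφ}) = (1/2)(1/sin(θ)^2)((sin(2*θ)) + (0) - (0)) = 1/tan(θ)
All other Christoffel symbols are zero.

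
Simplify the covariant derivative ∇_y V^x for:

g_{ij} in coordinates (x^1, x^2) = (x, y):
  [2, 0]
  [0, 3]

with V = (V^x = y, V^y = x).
All Christoffel symbols are zero.
∇_y V^x = ∂_y V^x + Γ^x_{y j} V^j
  = (1) + (0)(y) + (0)(x)
  = 1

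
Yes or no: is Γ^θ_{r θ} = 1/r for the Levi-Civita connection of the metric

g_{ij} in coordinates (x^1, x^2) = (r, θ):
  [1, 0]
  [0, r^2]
Γ^θ_{r θ} = (1/2) g^{θθ} (∂_r g_{θθ} + ∂_θ g_{θr} - ∂_θ g_{rθ}) = (1/2)(1/r^2)((2*r) + (0) - (0)) = 1/r
This equals the proposed value 1/r.
Yes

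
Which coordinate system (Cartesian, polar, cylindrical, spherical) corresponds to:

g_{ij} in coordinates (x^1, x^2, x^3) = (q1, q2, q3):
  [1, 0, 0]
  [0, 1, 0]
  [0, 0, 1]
All components are constant and the metric is the identity, i.e. orthonormal rectilinear coordinates.
Cartesian (3D) coordinates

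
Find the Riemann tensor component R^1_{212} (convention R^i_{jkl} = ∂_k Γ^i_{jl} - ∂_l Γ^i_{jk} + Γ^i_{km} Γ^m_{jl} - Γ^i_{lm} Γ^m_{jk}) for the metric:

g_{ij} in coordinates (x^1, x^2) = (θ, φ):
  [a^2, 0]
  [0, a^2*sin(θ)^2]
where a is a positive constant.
Non-zero Christoffel symbols (Γ^k_{ij} = Γ^k_{ji}):
Γ^θ_{φ φ} = -sin(2*θ)/2
Γ^φ_{θ φ} = 1/tan(θ)
R^θ_{φ θ φ} = ∂_θ Γ^θ_{φ φ} - ∂_φ Γ^θ_{φ θ} + Γ^θ_{θ m} Γ^m_{φ φ} - Γ^θ_{φ m} Γ^m_{φ θ}
  = (-cos(2*θ)) - (0) + (0) - (-cos(θ)^2) = sin(θ)^2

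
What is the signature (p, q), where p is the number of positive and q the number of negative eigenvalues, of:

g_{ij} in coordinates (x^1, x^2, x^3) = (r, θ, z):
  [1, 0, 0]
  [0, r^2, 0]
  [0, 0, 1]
The metric is diagonal, so its eigenvalues are the diagonal entries: 1, r^2, 1 (at a generic point, where coordinate-dependent entries are positive).
3 positive, 0 negative.
(3, 0) - Riemannian (positive definite)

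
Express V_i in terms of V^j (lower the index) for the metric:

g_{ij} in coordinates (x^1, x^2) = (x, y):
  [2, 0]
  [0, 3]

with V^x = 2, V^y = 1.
V_i = g_{ij} V^j:
V_x = (2)(2) + (0)(1) = 4
V_y = (0)(2) + (3)(1) = 3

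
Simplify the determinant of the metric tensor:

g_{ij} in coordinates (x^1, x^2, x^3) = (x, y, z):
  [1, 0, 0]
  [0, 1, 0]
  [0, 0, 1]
Diagonal metric: det(g) = g_{11}·g_{22}·g_{33}
= (1)·(1)·(1)
det(g) = 1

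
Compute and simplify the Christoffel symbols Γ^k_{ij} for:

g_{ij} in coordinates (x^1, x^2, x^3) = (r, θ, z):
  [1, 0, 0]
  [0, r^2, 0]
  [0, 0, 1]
Using Γ^k_{ij} = (1/2) g^{km} (∂_i g_{mj} + ∂_j g_{mi} - ∂_m g_{ij}); the metric is diagonal, so only the m = k term contributes.
Non-zero symbols (using the symmetry Γ^k_{ij} = Γ^k_{ji}):
Γ^r_{θ θ} = (1/2) g^{rr} (∂_θ g_{rθ} + ∂_θ g_{rθ} - ∂_r g_{θθ}) = (1/2)(1)((0) + (0) - (2*r)) = -r
Γ^θ_{r θ} = (1/2) g^{θθ} (∂_r g_{θθ} + ∂_θ g_{θr} - ∂_θ g_{rθ}) = (1/2)(1/r^2)((2*r) + (0) - (0)) = 1/r
All other Christoffel symbols are zero.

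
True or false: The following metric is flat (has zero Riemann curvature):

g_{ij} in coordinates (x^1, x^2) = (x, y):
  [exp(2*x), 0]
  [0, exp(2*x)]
Non-zero Christoffel symbols:
Γ^x_{x x} = 1
Γ^x_{y y} = -1
Γ^y_{x y} = 1
Ricci tensor: R_{xx} = 0, R_{xy} = 0, R_{yy} = 0
All R_{ij} vanish; in 2 dimensions the Riemann tensor is fully determined by the Ricci tensor, so R^i_{jkl} = 0: the metric is flat (curvilinear coordinates on flat space).
True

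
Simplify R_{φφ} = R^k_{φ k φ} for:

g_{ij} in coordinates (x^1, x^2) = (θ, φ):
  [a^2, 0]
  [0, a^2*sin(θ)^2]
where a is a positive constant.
Non-zero Christoffel symbols (Γ^k_{ij} = Γ^k_{ji}):
Γ^θ_{φ φ} = -sin(2*θ)/2
Γ^φ_{θ φ} = 1/tan(θ)
R^θ_{φ θ φ} = ∂_θ Γ^θ_{φ φ} - ∂_φ Γ^θ_{φ θ} + Γ^θ_{θ m} Γ^m_{φ φ} - Γ^θ_{φ m} Γ^m_{φ θ}
  = (-cos(2*θ)) - (0) + (0) - (-cos(θ)^2) = sin(θ)^2
R^φ_{φ φ φ} = 0 (a repeated index in an antisymmetric pair)
R_{φφ} = R^θ_{φ θ φ} + R^φ_{φ φ φ} = (sin(θ)^2) + (0) = sin(θ)^2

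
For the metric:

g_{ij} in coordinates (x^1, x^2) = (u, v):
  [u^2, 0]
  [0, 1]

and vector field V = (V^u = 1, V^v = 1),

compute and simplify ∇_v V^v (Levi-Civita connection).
Non-zero Christoffel symbols:
Γ^u_{u u} = 1/u
∇_v V^v = ∂_v V^v + Γ^v_{v j} V^j
  = (0) + (0)(1) + (0)(1)
  = 0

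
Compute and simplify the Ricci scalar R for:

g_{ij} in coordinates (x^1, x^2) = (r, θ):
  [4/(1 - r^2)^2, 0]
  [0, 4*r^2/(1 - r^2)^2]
Non-zero Christoffel symbols (Γ^k_{ij} = Γ^k_{ji}):
Γ^r_{r r} = 2*r/(1 - r^2)
Γ^r_{θ θ} = (r^3 + r)/(r^2 - 1)
Γ^θ_{r θ} = (-r^2 - 1)/(r^3 - r)
Ricci tensor (R_{ij} = R^k_{ikj}): R_{rr} = -4/(r^2 - 1)^2, R_{rθ} = 0, R_{θθ} = -4*r^2/(r^2 - 1)^2
Inverse metric: g^{rr} = (1 - r^2)^2/4, g^{θθ} = (1 - r^2)^2/(4*r^2)
R = g^{ij} R_{ij} = ((1 - r^2)^2/4)(-4/(r^2 - 1)^2) + ((1 - r^2)^2/(4*r^2))(-4*r^2/(r^2 - 1)^2) = -2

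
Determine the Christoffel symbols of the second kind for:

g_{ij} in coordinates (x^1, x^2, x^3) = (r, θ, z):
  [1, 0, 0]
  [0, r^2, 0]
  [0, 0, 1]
Using Γ^k_{ij} = (1/2) g^{km} (∂_i g_{mj} + ∂_j g_{mi} - ∂_m g_{ij}); the metric is diagonal, so only the m = k term contributes.
Non-zero symbols (using the symmetry Γ^k_{ij} = Γ^k_{ji}):
Γ^r_{θ θ} = (1/2) g^{rr} (∂_θ g_{rθ} + ∂_θ g_{rθ} - ∂_r g_{θθ}) = (1/2)(1)((0) + (0) - (2*r)) = -r
Γ^θ_{r θ} = (1/2) g^{θθ} (∂_r g_{θθ} + ∂_θ g_{θr} - ∂_θ g_{rθ}) = (1/2)(1/r^2)((2*r) + (0) - (0)) = 1/r
All other Christoffel symbols are zero.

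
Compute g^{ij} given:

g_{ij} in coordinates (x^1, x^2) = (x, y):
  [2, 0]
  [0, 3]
The metric is diagonal, so g^{ij} is diagonal with entries 1/g_{ii}: diag(1/2, 1/3).
g^{ij}:
  [1/2, 0]
  [0, 1/3]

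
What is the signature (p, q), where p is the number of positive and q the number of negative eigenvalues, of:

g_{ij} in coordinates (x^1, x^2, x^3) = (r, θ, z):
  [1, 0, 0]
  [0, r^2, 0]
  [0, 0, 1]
The metric is diagonal, so its eigenvalues are the diagonal entries: 1, r^2, 1 (at a generic point, where coordinate-dependent entries are positive).
3 positive, 0 negative.
(3, 0) - Riemannian (positive definite)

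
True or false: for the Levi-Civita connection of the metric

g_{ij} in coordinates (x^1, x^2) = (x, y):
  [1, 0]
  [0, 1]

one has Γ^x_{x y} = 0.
Γ^x_{x y} = (1/2) g^{xx} (∂_x g_{xy} + ∂_y g_{xx} - ∂_x g_{xy}) = (1/2)(1)((0) + (0) - (0)) = 0
This equals the proposed value 0.
True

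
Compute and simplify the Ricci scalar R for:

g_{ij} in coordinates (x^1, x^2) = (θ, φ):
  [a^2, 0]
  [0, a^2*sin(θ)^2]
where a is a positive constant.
Non-zero Christoffel symbols (Γ^k_{ij} = Γ^k_{ji}):
Γ^θ_{φ φ} = -sin(2*θ)/2
Γ^φ_{θ φ} = 1/tan(θ)
Ricci tensor (R_{ij} = R^k_{ikj}): R_{θθ} = 1, R_{θφ} = 0, R_{φφ} = sin(θ)^2
Inverse metric: g^{θθ} = 1/a^2, g^{φφ} = 1/(a^2*sin(θ)^2)
R = g^{ij} R_{ij} = (1/a^2)(1) + (1/(a^2*sin(θ)^2))(sin(θ)^2) = 2/a^2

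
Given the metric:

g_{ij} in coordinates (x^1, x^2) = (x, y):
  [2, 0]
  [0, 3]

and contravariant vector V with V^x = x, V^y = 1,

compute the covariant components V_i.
V_i = g_{ij} V^j:
V_x = (2)(x) + (0)(1) = 2*x
V_y = (0)(x) + (3)(1) = 3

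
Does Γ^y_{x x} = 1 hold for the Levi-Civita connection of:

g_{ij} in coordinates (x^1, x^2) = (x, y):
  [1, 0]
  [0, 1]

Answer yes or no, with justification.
Γ^y_{x x} = (1/2) g^{yy} (∂_x g_{yx} + ∂_x g_{yx} - ∂_y g_{xx}) = (1/2)(1)((0) + (0) - (0)) = 0
This differs from the proposed value 1.
No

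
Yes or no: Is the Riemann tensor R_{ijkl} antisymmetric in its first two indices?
R_{ijkl} = -R_{jikl} (follows from metric compatibility).
Yes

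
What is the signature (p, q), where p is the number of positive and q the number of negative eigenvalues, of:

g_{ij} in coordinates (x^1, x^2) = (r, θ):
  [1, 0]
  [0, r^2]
The metric is diagonal, so its eigenvalues are the diagonal entries: 1, r^2 (at a generic point, where coordinate-dependent entries are positive).
2 positive, 0 negative.
(2, 0) - Riemannian (positive definite)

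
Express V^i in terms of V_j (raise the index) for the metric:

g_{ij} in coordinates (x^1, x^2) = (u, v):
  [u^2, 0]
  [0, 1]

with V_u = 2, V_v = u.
Inverse metric (diagonal): g^{uu} = 1/u^2, g^{vv} = 1
V^i = g^{ij} V_j:
V^u = (1/u^2)(2) + (0)(u) = 2/u^2
V^v = (0)(2) + (1)(u) = u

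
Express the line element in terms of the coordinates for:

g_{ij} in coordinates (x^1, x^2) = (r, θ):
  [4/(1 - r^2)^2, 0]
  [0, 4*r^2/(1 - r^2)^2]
ds^2 = g_{ij} dx^i dx^j; only the non-zero components contribute.
ds^2 = (4/(1 - r^2)^2) dr^2 + (4*r^2/(1 - r^2)^2) dθ^2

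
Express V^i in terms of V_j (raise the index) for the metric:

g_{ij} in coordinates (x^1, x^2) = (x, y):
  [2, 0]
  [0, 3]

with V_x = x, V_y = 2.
Inverse metric (diagonal): g^{xx} = 1/2, g^{yy} = 1/3
V^i = g^{ij} V_j:
V^x = (1/2)(x) + (0)(2) = x/2
V^y = (0)(x) + (1/3)(2) = 2/3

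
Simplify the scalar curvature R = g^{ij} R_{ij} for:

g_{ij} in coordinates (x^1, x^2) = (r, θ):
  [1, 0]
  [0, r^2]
Non-zero Christoffel symbols (Γ^k_{ij} = Γ^k_{ji}):
Γ^r_{θ θ} = -r
Γ^θ_{r θ} = 1/r
Ricci tensor (R_{ij} = R^k_{ikj}): R_{rr} = 0, R_{rθ} = 0, R_{θθ} = 0
Inverse metric: g^{rr} = 1, g^{θθ} = 1/r^2
R = g^{ij} R_{ij} = (1)(0) + (1/r^2)(0) = 0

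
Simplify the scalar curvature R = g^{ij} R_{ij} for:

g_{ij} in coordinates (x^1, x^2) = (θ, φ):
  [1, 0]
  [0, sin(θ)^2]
Non-zero Christoffel symbols (Γ^k_{ij} = Γ^k_{ji}):
Γ^θ_{φ φ} = -sin(2*θ)/2
Γ^φ_{θ φ} = 1/tan(θ)
Ricci tensor (R_{ij} = R^k_{ikj}): R_{θθ} = 1, R_{θφ} = 0, R_{φφ} = sin(θ)^2
Inverse metric: g^{θθ} = 1, g^{φφ} = 1/sin(θ)^2
R = g^{ij} R_{ij} = (1)(1) + (1/sin(θ)^2)(sin(θ)^2) = 2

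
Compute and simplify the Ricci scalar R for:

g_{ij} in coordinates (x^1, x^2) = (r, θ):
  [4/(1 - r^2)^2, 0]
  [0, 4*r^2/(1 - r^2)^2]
Non-zero Christoffel symbols (Γ^k_{ij} = Γ^k_{ji}):
Γ^r_{r r} = 2*r/(1 - r^2)
Γ^r_{θ θ} = (r^3 + r)/(r^2 - 1)
Γ^θ_{r θ} = (-r^2 - 1)/(r^3 - r)
Ricci tensor (R_{ij} = R^k_{ikj}): R_{rr} = -4/(r^2 - 1)^2, R_{rθ} = 0, R_{θθ} = -4*r^2/(r^2 - 1)^2
Inverse metric: g^{rr} = (1 - r^2)^2/4, g^{θθ} = (1 - r^2)^2/(4*r^2)
R = g^{ij} R_{ij} = ((1 - r^2)^2/4)(-4/(r^2 - 1)^2) + ((1 - r^2)^2/(4*r^2))(-4*r^2/(r^2 - 1)^2) = -2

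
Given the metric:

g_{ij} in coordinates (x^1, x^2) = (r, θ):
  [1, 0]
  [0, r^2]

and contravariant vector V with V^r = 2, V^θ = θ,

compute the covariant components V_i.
V_i = g_{ij} V^j:
V_r = (1)(2) + (0)(θ) = 2
V_θ = (0)(2) + (r^2)(θ) = r^2*θ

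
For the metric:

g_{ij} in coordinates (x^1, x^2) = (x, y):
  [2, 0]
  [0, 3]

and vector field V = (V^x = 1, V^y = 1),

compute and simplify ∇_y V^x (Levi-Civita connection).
All Christoffel symbols are zero.
∇_y V^x = ∂_y V^x + Γ^x_{y j} V^j
  = (0) + (0)(1) + (0)(1)
  = 0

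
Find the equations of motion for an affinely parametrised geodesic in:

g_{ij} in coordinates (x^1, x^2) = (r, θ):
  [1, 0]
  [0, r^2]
Geodesic equation: d^2x^k/dλ^2 + Γ^k_{ij} (dx^i/dλ)(dx^j/dλ) = 0.
Non-zero Christoffel symbols:
Γ^r_{θ θ} = -r
Γ^θ_{r θ} = 1/r
Substituting (the symmetric pair Γ^k_{ij}, Γ^k_{ji} combines into a factor 2):
d^2r/dλ^2 - r (dθ/dλ)^2 = 0
d^2θ/dλ^2 + (2/r) (dr/dλ)(dθ/dλ) = 0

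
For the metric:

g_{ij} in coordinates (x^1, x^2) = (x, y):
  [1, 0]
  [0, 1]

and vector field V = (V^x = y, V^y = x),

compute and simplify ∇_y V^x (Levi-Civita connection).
All Christoffel symbols are zero.
∇_y V^x = ∂_y V^x + Γ^x_{y j} V^j
  = (1) + (0)(y) + (0)(x)
  = 1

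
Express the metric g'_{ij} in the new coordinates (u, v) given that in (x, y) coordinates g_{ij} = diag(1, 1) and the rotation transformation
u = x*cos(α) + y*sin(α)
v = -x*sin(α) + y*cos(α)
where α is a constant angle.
Invert the transformation: x = u*cos(α) - v*sin(α), y = u*sin(α) + v*cos(α)
g'_{ij} = (∂x^k/∂x'^i)(∂x^l/∂x'^j) g_{kl}; with g_{kl} = δ_{kl} this is Σ_k (∂x^k/∂x'^i)(∂x^k/∂x'^j).
Jacobian: ∂x/∂u = cos(α), ∂x/∂v = -sin(α), ∂y/∂u = sin(α), ∂y/∂v = cos(α)
g'_{uu} = (cos(α))(cos(α)) + (sin(α))(sin(α)) = 1
g'_{uv} = (cos(α))(-sin(α)) + (sin(α))(cos(α)) = 0
g'_{vv} = (-sin(α))(-sin(α)) + (cos(α))(cos(α)) = 1
g'_{ij} = diag(1, 1)
The Euclidean metric is invariant under rotations.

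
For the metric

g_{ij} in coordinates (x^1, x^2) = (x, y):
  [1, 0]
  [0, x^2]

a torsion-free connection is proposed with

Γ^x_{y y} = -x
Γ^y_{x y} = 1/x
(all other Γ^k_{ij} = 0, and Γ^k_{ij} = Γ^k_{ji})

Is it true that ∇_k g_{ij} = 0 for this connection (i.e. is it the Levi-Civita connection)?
Using ∇_k g_{ij} = ∂_k g_{ij} - Γ^m_{ki} g_{mj} - Γ^m_{kj} g_{im}:
e.g. ∇_x g_{yy} = (2*x) - (x) - (x) = 0
Every component ∇_k g_{ij} vanishes: the connection is metric compatible.
Yes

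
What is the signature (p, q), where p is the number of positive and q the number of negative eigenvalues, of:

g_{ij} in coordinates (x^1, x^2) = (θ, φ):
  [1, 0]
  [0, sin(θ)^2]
The metric is diagonal, so its eigenvalues are the diagonal entries: 1, sin(θ)^2 (at a generic point, where coordinate-dependent entries are positive).
2 positive, 0 negative.
(2, 0) - Riemannian (positive definite)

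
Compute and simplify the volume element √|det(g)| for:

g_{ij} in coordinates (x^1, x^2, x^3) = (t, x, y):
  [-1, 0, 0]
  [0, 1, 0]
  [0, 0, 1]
det(g) = -1
√|det(g)| = 1
Volume element: dV = 1 dt dx dy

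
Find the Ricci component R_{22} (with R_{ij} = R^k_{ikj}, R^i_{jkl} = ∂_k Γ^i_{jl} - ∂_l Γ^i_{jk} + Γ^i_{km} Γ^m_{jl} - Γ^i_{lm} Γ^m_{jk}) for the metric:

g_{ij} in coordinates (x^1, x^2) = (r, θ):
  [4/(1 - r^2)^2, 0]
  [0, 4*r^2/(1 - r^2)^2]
Non-zero Christoffel symbols (Γ^k_{ij} = Γ^k_{ji}):
Γ^r_{r r} = 2*r/(1 - r^2)
Γ^r_{θ θ} = (r^3 + r)/(r^2 - 1)
Γ^θ_{r θ} = (-r^2 - 1)/(r^3 - r)
R^r_{θ r θ} = ∂_r Γ^r_{θ θ} - ∂_θ Γ^r_{θ r} + Γ^r_{r m} Γ^m_{θ θ} - Γ^r_{θ m} Γ^m_{θ r}
  = ((r^4 - 4*r^2 - 1)/(r^2 - 1)^2) - (0) + (-2*r^2*(r^2 + 1)/(r^2 - 1)^2) - (-(r^2 + 1)^2/(r^2 - 1)^2) = -4*r^2/(r^2 - 1)^2
R^θ_{θ θ θ} = 0 (a repeated index in an antisymmetric pair)
R_{θθ} = R^r_{θ r θ} + R^θ_{θ θ θ} = (-4*r^2/(r^2 - 1)^2) + (0) = -4*r^2/(r^2 - 1)^2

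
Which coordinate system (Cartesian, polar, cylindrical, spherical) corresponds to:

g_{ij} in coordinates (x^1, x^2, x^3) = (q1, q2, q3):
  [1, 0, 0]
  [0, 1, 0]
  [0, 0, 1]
All components are constant and the metric is the identity, i.e. orthonormal rectilinear coordinates.
Cartesian (3D) coordinates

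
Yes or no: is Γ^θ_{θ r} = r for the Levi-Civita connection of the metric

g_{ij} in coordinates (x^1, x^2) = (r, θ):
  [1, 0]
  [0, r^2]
Γ^θ_{θ r} = (1/2) g^{θθ} (∂_θ g_{θr} + ∂_r g_{θθ} - ∂_θ g_{θr}) = (1/2)(1/r^2)((0) + (2*r) - (0)) = 1/r
This differs from the proposed value r.
No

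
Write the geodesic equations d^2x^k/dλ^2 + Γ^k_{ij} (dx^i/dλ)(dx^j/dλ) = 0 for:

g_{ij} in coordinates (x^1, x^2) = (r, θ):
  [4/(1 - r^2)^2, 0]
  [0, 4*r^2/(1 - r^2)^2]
Geodesic equation: d^2x^k/dλ^2 + Γ^k_{ij} (dx^i/dλ)(dx^j/dλ) = 0.
Non-zero Christoffel symbols:
Γ^r_{r r} = 2*r/(1 - r^2)
Γ^r_{θ θ} = (r^3 + r)/(r^2 - 1)
Γ^θ_{r θ} = (-r^2 - 1)/(r^3 - r)
Substituting (the symmetric pair Γ^k_{ij}, Γ^k_{ji} combines into a factor 2):
d^2r/dλ^2 + (2*r/(1 - r^2)) (dr/dλ)^2 + ((r^3 + r)/(r^2 - 1)) (dθ/dλ)^2 = 0
d^2θ/dλ^2 + ((-2*r^2 - 2)/(r^3 - r)) (dr/dλ)(dθ/dλ) = 0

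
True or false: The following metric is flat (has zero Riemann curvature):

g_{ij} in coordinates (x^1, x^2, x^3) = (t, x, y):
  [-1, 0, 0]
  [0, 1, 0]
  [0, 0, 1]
All metric components are constant, so every Christoffel symbol vanishes and R^i_{jkl} = 0.
True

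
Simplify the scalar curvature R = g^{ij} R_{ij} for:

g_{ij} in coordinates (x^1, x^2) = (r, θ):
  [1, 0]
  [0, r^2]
Non-zero Christoffel symbols (Γ^k_{ij} = Γ^k_{ji}):
Γ^r_{θ θ} = -r
Γ^θ_{r θ} = 1/r
Ricci tensor (R_{ij} = R^k_{ikj}): R_{rr} = 0, R_{rθ} = 0, R_{θθ} = 0
Inverse metric: g^{rr} = 1, g^{θθ} = 1/r^2
R = g^{ij} R_{ij} = (1)(0) + (1/r^2)(0) = 0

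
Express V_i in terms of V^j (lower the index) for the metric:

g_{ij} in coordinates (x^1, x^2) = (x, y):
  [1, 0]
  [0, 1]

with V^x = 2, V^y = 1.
V_i = g_{ij} V^j:
V_x = (1)(2) + (0)(1) = 2
V_y = (0)(2) + (1)(1) = 1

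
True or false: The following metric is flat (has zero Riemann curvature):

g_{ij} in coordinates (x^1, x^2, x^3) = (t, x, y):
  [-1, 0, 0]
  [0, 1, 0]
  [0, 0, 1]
All metric components are constant, so every Christoffel symbol vanishes and R^i_{jkl} = 0.
True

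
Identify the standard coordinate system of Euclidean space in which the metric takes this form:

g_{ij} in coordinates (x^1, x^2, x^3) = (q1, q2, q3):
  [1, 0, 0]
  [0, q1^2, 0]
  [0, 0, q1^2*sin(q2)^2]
The line element ds^2 = dq1^2 + q1^2 dq2^2 + q1^2 sin(q2)^2 dq3^2 is dr^2 + r^2 dθ^2 + r^2 sin(θ)^2 dφ^2 with q1 = r, q2 = θ, q3 = φ.
spherical coordinates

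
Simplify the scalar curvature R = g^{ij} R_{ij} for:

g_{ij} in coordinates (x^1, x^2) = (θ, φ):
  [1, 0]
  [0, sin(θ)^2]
Non-zero Christoffel symbols (Γ^k_{ij} = Γ^k_{ji}):
Γ^θ_{φ φ} = -sin(2*θ)/2
Γ^φ_{θ φ} = 1/tan(θ)
Ricci tensor (R_{ij} = R^k_{ikj}): R_{θθ} = 1, R_{θφ} = 0, R_{φφ} = sin(θ)^2
Inverse metric: g^{θθ} = 1, g^{φφ} = 1/sin(θ)^2
R = g^{ij} R_{ij} = (1)(1) + (1/sin(θ)^2)(sin(θ)^2) = 2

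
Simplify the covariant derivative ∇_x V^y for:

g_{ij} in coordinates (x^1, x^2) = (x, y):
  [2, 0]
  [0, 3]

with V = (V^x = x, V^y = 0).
All Christoffel symbols are zero.
∇_x V^y = ∂_x V^y + Γ^y_{x j} V^j
  = (0) + (0)(x) + (0)(0)
  = 0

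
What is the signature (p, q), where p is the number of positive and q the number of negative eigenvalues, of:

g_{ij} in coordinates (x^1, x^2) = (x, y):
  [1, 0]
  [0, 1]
The metric is diagonal, so its eigenvalues are the diagonal entries: 1, 1 (at a generic point, where coordinate-dependent entries are positive).
2 positive, 0 negative.
(2, 0) - Riemannian (positive definite)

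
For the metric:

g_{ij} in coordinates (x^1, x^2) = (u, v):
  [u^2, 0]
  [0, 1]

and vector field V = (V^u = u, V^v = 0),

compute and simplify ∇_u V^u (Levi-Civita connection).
Non-zero Christoffel symbols:
Γ^u_{u u} = 1/u
∇_u V^u = ∂_u V^u + Γ^u_{u j} V^j
  = (1) + (1/u)(u) + (0)(0)
  = 2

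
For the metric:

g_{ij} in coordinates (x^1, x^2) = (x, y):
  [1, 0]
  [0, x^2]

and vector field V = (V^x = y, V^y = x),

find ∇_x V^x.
Non-zero Christoffel symbols:
Γ^x_{y y} = -x
Γ^y_{x y} = 1/x
∇_x V^x = ∂_x V^x + Γ^x_{x j} V^j
  = (0) + (0)(y) + (0)(x)
  = 0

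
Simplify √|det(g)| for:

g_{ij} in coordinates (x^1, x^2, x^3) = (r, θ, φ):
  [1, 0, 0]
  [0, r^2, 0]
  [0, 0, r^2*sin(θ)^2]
det(g) = r^4*sin(θ)^2
√|det(g)| = r^2*sin(θ) (taking 0 < θ < π so that |sin(θ)| = sin(θ))
Volume element: dV = r^2*sin(θ) dr dθ dφ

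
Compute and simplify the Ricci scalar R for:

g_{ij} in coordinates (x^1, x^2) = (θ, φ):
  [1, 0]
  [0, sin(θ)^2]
Non-zero Christoffel symbols (Γ^k_{ij} = Γ^k_{ji}):
Γ^θ_{φ φ} = -sin(2*θ)/2
Γ^φ_{θ φ} = 1/tan(θ)
Ricci tensor (R_{ij} = R^k_{ikj}): R_{θθ} = 1, R_{θφ} = 0, R_{φφ} = sin(θ)^2
Inverse metric: g^{θθ} = 1, g^{φφ} = 1/sin(θ)^2
R = g^{ij} R_{ij} = (1)(1) + (1/sin(θ)^2)(sin(θ)^2) = 2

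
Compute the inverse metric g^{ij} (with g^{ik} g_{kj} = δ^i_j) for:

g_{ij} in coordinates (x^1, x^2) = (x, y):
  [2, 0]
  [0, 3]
The metric is diagonal, so g^{ij} is diagonal with entries 1/g_{ii}: diag(1/2, 1/3).
g^{ij}:
  [1/2, 0]
  [0, 1/3]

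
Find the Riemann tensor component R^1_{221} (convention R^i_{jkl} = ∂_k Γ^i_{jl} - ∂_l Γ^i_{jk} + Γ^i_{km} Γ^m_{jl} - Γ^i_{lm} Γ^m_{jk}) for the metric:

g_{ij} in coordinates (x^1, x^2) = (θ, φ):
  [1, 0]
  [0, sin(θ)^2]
Non-zero Christoffel symbols (Γ^k_{ij} = Γ^k_{ji}):
Γ^θ_{φ φ} = -sin(2*θ)/2
Γ^φ_{θ φ} = 1/tan(θ)
R^θ_{φ φ θ} = ∂_φ Γ^θ_{φ θ} - ∂_θ Γ^θ_{φ φ} + Γ^θ_{φ m} Γ^m_{φ θ} - Γ^θ_{θ m} Γ^m_{φ φ}
  = (0) - (-cos(2*θ)) + (-cos(θ)^2) - (0) = -sin(θ)^2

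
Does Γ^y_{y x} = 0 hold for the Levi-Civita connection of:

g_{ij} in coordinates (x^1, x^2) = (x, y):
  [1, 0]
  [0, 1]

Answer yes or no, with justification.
Γ^y_{y x} = (1/2) g^{yy} (∂_y g_{yx} + ∂_x g_{yy} - ∂_y g_{yx}) = (1/2)(1)((0) + (0) - (0)) = 0
This equals the proposed value 0.
Yes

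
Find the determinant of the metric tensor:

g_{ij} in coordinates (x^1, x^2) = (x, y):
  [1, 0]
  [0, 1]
For a 2×2 metric: det(g) = g_{11}·g_{22} - g_{12}·g_{21}
= (1)·(1) - (0)·(0)
= 1 - 0
det(g) = 1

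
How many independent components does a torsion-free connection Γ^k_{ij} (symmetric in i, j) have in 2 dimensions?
Γ^k_{ij} has n choices for the upper index and n(n+1)/2 independent symmetric lower index pairs.
Total = 2 × 2×3/2 = 2 × 3 = 6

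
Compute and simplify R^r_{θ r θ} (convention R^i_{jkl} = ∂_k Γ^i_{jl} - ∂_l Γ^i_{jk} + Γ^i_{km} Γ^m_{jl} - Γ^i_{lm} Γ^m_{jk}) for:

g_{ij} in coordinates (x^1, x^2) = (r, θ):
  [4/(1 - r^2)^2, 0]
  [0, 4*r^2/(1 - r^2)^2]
Non-zero Christoffel symbols (Γ^k_{ij} = Γ^k_{ji}):
Γ^r_{r r} = 2*r/(1 - r^2)
Γ^r_{θ θ} = (r^3 + r)/(r^2 - 1)
Γ^θ_{r θ} = (-r^2 - 1)/(r^3 - r)
R^r_{θ r θ} = ∂_r Γ^r_{θ θ} - ∂_θ Γ^r_{θ r} + Γ^r_{r m} Γ^m_{θ θ} - Γ^r_{θ m} Γ^m_{θ r}
  = ((r^4 - 4*r^2 - 1)/(r^2 - 1)^2) - (0) + (-2*r^2*(r^2 + 1)/(r^2 - 1)^2) - (-(r^2 + 1)^2/(r^2 - 1)^2) = -4*r^2/(r^2 - 1)^2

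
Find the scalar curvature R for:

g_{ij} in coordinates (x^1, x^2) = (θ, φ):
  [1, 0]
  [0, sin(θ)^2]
Non-zero Christoffel symbols (Γ^k_{ij} = Γ^k_{ji}):
Γ^θ_{φ φ} = -sin(2*θ)/2
Γ^φ_{θ φ} = 1/tan(θ)
Ricci tensor (R_{ij} = R^k_{ikj}): R_{θθ} = 1, R_{θφ} = 0, R_{φφ} = sin(θ)^2
Inverse metric: g^{θθ} = 1, g^{φφ} = 1/sin(θ)^2
R = g^{ij} R_{ij} = (1)(1) + (1/sin(θ)^2)(sin(θ)^2) = 2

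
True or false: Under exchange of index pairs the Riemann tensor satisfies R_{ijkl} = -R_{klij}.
The pair-exchange symmetry has a plus sign: R_{ijkl} = +R_{klij}.
False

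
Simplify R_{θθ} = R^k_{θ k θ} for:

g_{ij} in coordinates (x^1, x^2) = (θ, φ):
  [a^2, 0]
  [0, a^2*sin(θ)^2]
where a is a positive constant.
Non-zero Christoffel symbols (Γ^k_{ij} = Γ^k_{ji}):
Γ^θ_{φ φ} = -sin(2*θ)/2
Γ^φ_{θ φ} = 1/tan(θ)
R^θ_{θ θ θ} = 0 (a repeated index in an antisymmetric pair)
R^φ_{θ φ θ} = ∂_φ Γ^φ_{θ θ} - ∂_θ Γ^φ_{θ φ} + Γ^φ_{φ m} Γ^m_{θ θ} - Γ^φ_{θ m} Γ^m_{θ φ}
  = (0) - (-1/sin(θ)^2) + (0) - (1/tan(θ)^2) = 1
R_{θθ} = R^θ_{θ θ θ} + R^φ_{θ φ θ} = (0) + (1) = 1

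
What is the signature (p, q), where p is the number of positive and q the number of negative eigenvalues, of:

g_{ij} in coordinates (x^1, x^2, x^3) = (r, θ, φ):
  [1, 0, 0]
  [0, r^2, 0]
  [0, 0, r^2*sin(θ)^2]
The metric is diagonal, so its eigenvalues are the diagonal entries: 1, r^2, r^2*sin(θ)^2 (at a generic point, where coordinate-dependent entries are positive).
3 positive, 0 negative.
(3, 0) - Riemannian (positive definite)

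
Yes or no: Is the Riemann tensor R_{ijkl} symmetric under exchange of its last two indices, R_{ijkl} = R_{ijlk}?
It is antisymmetric in the last pair: R_{ijkl} = -R_{ijlk}.
No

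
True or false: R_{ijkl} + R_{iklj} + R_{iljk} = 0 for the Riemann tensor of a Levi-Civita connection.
This is the first (algebraic) Bianchi identity.
True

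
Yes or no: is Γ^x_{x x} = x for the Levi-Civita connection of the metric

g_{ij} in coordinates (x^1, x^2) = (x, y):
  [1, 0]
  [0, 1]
Γ^x_{x x} = (1/2) g^{xx} (∂_x g_{xx} + ∂_x g_{xx} - ∂_x g_{xx}) = (1/2)(1)((0) + (0) - (0)) = 0
This differs from the proposed value x.
No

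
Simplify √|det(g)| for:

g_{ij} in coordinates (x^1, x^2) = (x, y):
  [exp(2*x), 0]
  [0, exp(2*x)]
det(g) = exp(4*x)
√|det(g)| = exp(2*x)
Volume element: dV = exp(2*x) dx dy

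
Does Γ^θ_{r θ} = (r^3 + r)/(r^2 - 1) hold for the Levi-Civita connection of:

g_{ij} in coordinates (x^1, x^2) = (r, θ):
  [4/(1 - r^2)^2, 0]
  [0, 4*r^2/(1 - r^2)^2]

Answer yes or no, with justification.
Γ^θ_{r θ} = (1/2) g^{θθ} (∂_r g_{θθ} + ∂_θ g_{θr} - ∂_θ g_{rθ}) = (1/2)((1 - r^2)^2/(4*r^2))((-8*(r^3 + r)/(r^2 - 1)^3) + (0) - (0)) = (-r^2 - 1)/(r^3 - r)
This differs from the proposed value (r^3 + r)/(r^2 - 1).
No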